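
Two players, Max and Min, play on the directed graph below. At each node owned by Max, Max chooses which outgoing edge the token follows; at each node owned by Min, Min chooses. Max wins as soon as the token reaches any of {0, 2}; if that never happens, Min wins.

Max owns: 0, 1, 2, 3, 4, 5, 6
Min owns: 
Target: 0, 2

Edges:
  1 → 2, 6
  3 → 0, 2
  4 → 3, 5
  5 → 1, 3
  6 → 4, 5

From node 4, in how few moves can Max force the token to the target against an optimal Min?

A0 = {0, 2}
A1: add {1, 3} — 1 (Max) has 1→2; 3 (Max) has 3→0.
A2: add {4, 5} — 4 (Max) has 4→3; 5 (Max) has 5→1.
4 enters the attractor at level 2, so Max can force the target in 2 moves from there.

2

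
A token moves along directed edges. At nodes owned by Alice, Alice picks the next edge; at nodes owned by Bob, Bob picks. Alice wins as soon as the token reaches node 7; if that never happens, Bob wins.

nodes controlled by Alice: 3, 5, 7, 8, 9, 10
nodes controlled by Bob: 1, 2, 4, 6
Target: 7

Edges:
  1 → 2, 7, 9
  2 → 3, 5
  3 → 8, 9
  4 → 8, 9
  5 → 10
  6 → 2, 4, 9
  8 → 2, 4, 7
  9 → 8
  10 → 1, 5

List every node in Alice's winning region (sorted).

3, 4, 7, 8, 9

A0 = {7}
A1: add {8} — 8 (Alice) has 8→7.
A2: add {3, 9} — 3 (Alice) has 3→8; 9 (Alice) has 9→8.
A3: add {4} — 4 (Bob): all of {8, 9} already in.
A4 = A3; e.g. 1 (Bob) can still go to 2. Fixed point.
Alice's winning region = {3, 4, 7, 8, 9}.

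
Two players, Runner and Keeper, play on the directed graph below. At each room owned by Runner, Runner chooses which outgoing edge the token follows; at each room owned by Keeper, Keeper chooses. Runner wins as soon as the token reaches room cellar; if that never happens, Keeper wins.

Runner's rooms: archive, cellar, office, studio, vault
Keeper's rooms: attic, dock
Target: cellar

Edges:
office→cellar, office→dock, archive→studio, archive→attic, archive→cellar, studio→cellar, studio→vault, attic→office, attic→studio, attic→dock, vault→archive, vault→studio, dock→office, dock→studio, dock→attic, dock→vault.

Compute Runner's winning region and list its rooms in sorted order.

A0 = {cellar}
A1: add {archive, office, studio} — office (Runner) has office→cellar; archive (Runner) has archive→cellar; studio (Runner) has studio→cellar.
A2: add {vault} — vault (Runner) has vault→archive.
A3 = A2; e.g. attic (Keeper) can still go to dock. Fixed point.
Runner's winning region = {archive, cellar, office, studio, vault}.

archive, cellar, office, studio, vault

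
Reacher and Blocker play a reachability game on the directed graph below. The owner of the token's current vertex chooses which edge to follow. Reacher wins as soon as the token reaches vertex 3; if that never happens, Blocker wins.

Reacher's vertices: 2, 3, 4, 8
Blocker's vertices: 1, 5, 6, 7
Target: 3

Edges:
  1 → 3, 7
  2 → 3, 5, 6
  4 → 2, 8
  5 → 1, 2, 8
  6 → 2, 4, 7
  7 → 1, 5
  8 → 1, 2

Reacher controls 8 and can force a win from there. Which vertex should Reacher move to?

A0 = {3}
A1: add {2} — 2 (Reacher) has 2→3.
A2: add {4, 8} — 4 (Reacher) has 4→2; 8 (Reacher) has 8→2.
A3 = A2; e.g. 1 (Blocker) can still go to 7. Fixed point.
From 8, successor 2 is in the attractor (rank 1); the other successor 1 is not.

2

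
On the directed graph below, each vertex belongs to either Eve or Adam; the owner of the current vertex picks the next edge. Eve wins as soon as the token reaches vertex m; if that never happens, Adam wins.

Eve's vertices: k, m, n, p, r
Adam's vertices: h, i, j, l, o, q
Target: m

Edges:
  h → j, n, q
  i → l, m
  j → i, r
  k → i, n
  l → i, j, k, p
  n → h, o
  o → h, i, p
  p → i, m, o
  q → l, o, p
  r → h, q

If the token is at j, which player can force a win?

A0 = {m}
A1: add {p} — p (Eve) has p→m.
A2 = A1; e.g. h (Adam) can still go to j. Fixed point.
j never enters the attractor, so Adam can avoid the target forever.

Adam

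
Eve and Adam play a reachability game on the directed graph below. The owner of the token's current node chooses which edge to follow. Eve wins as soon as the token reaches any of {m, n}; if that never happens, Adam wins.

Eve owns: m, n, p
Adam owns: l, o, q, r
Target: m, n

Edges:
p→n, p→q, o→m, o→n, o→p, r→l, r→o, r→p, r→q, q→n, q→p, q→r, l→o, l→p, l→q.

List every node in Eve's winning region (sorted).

A0 = {m, n}
A1: add {p} — p (Eve) has p→n.
A2: add {o} — o (Adam): all of {m, n, p} already in.
A3 = A2; e.g. l (Adam) can still go to q. Fixed point.
Eve's winning region = {m, n, o, p}.

m, n, o, p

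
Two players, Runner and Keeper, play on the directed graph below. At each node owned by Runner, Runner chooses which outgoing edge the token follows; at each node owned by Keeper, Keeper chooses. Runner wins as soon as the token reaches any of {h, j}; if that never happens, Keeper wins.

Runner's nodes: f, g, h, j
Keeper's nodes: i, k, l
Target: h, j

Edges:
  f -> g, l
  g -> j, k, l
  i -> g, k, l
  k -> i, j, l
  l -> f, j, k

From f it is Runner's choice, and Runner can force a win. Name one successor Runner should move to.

g

A0 = {h, j}
A1: add {g} — g (Runner) has g→j.
A2: add {f} — f (Runner) has f→g.
A3 = A2; e.g. i (Keeper) can still go to k. Fixed point.
From f, successor g is in the attractor (rank 1); the other successor l is not.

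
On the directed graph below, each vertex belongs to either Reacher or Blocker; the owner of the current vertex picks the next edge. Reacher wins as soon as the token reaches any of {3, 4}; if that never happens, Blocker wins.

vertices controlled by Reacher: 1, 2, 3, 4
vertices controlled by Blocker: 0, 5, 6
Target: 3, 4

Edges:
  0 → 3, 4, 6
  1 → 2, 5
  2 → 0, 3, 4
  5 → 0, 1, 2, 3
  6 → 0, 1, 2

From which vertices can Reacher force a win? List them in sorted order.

1, 2, 3, 4

A0 = {3, 4}
A1: add {2} — 2 (Reacher) has 2→3.
A2: add {1} — 1 (Reacher) has 1→2.
A3 = A2; e.g. 0 (Blocker) can still go to 6. Fixed point.
Reacher's winning region = {1, 2, 3, 4}.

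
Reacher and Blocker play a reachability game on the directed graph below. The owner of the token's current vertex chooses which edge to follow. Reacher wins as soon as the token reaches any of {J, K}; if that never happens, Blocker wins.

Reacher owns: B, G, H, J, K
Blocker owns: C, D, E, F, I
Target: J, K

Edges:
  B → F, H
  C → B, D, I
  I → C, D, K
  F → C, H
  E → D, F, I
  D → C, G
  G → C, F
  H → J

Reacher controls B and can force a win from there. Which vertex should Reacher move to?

H

A0 = {J, K}
A1: add {H} — H (Reacher) has H→J.
A2: add {B} — B (Reacher) has B→H.
A3 = A2; e.g. C (Blocker) can still go to D. Fixed point.
From B, successor H is in the attractor (rank 1); the other successor F is not.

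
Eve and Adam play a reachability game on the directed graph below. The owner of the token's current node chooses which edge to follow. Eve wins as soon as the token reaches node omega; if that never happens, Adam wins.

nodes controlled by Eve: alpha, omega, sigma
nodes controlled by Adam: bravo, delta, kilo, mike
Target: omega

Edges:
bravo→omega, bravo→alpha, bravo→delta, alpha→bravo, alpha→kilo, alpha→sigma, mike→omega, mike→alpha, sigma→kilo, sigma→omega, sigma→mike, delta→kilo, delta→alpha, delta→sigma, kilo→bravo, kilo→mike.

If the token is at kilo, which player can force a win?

Adam

A0 = {omega}
A1: add {sigma} — sigma (Eve) has sigma→omega.
A2: add {alpha} — alpha (Eve) has alpha→sigma.
A3: add {mike} — mike (Adam): all of {omega, alpha} already in.
A4 = A3; e.g. bravo (Adam) can still go to delta. Fixed point.
kilo never enters the attractor, so Adam can avoid the target forever.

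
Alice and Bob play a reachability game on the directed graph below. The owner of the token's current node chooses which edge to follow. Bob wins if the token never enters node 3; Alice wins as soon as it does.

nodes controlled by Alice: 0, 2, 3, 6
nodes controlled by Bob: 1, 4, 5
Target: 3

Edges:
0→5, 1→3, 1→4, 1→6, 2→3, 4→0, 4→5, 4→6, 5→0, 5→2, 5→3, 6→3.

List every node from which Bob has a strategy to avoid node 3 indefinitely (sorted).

0, 1, 4, 5

A0 = {3}
A1: add {2, 6} — 2 (Alice) has 2→3; 6 (Alice) has 6→3.
A2 = A1; e.g. 0 (Alice) has no edge into A1. Fixed point.
Alice's attractor = {2, 3, 6}; Bob avoids the target exactly from the complement.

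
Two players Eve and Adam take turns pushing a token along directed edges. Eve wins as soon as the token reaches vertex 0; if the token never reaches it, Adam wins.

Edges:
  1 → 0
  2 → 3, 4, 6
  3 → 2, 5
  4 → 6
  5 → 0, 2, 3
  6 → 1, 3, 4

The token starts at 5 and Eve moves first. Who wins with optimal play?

Track states (vertex, player-to-move).
A0 = {(0,Eve), (0,Adam)}
A1: add {(1,Eve), (1,Adam), (5,Eve)}.
(5,Eve) ∈ A1 ⇒ Eve forces the target.

Eve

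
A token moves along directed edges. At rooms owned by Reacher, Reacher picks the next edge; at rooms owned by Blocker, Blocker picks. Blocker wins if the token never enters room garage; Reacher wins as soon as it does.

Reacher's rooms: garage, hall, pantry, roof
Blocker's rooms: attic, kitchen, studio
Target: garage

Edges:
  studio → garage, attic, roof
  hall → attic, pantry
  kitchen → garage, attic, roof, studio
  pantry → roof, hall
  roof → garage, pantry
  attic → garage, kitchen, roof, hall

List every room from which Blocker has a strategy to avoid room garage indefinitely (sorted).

attic, kitchen, studio

A0 = {garage}
A1: add {roof} — roof (Reacher) has roof→garage.
A2: add {pantry} — pantry (Reacher) has pantry→roof.
A3: add {hall} — hall (Reacher) has hall→pantry.
A4 = A3; e.g. attic (Blocker) can still go to kitchen. Fixed point.
Reacher's attractor = {garage, hall, pantry, roof}; Blocker avoids the target exactly from the complement.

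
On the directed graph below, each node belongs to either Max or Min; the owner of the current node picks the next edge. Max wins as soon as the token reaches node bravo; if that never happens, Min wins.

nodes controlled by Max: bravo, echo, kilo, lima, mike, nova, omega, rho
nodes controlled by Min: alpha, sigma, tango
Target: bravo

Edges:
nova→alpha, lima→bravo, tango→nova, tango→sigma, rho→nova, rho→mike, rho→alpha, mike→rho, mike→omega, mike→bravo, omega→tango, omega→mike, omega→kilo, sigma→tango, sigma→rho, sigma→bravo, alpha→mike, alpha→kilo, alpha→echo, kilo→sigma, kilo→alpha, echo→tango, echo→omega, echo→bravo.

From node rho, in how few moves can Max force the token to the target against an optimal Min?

A0 = {bravo}
A1: add {echo, lima, mike} — lima (Max) has lima→bravo; mike (Max) has mike→bravo; echo (Max) has echo→bravo.
A2: add {omega, rho} — rho (Max) has rho→mike; omega (Max) has omega→mike.
A3 = A2; e.g. nova (Max) has no edge into A2. Fixed point.
rho enters the attractor at level 2, so Max can force the target in 2 moves from there.

2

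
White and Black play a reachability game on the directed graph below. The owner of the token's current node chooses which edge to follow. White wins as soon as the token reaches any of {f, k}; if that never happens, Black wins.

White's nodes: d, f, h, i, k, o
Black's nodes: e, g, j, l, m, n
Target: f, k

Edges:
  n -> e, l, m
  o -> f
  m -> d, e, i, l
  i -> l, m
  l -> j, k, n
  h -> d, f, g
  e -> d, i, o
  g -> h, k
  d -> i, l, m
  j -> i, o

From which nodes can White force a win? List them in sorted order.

f, g, h, k, o

A0 = {f, k}
A1: add {h, o} — h (White) has h→f; o (White) has o→f.
A2: add {g} — g (Black): all of {h, k} already in.
A3 = A2; e.g. d (White) has no edge into A2. Fixed point.
White's winning region = {f, g, h, k, o}.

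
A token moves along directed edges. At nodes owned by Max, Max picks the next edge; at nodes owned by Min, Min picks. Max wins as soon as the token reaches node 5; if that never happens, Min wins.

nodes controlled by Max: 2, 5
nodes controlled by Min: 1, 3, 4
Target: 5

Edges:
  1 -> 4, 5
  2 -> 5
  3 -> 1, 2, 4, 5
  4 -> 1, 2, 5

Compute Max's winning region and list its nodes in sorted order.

A0 = {5}
A1: add {2} — 2 (Max) has 2→5.
A2 = A1; e.g. 1 (Min) can still go to 4. Fixed point.
Max's winning region = {2, 5}.

2, 5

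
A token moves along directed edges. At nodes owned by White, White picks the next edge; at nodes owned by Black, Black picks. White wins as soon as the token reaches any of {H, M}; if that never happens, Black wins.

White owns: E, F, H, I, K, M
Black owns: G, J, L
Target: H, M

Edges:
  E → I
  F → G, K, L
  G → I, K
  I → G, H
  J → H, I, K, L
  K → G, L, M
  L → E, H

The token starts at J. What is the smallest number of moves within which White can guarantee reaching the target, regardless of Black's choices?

4

A0 = {H, M}
A1: add {I, K} — I (White) has I→H; K (White) has K→M.
A2: add {E, F, G} — E (White) has E→I; F (White) has F→K; G (Black): all of {I, K} already in.
A3: add {L} — L (Black): all of {E, H} already in.
A4: add {J} — J (Black): all of {H, I, K, L} already in.
A4 = all vertices. Fixed point.
J enters the attractor at level 4, so White can force the target in 4 moves from there.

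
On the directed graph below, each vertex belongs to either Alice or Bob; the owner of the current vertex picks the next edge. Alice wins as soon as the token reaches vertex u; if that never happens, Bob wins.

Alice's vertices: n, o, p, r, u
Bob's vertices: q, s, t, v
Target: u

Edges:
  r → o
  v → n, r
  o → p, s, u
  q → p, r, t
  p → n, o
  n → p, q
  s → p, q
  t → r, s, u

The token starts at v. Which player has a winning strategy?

Alice

A0 = {u}
A1: add {o} — o (Alice) has o→u.
A2: add {p, r} — p (Alice) has p→o; r (Alice) has r→o.
A3: add {n} — n (Alice) has n→p.
A4: add {v} — v (Bob): all of {n, r} already in.
A5 = A4; e.g. q (Bob) can still go to t. Fixed point.
v ∈ A4, so Alice can force the target.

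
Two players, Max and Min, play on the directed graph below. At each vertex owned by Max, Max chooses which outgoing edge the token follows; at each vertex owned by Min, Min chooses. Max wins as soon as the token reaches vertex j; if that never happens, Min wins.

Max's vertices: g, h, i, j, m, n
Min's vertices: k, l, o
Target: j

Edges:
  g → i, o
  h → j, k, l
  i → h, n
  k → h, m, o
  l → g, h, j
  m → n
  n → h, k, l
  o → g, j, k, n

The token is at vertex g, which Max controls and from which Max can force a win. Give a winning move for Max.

i

A0 = {j}
A1: add {h} — h (Max) has h→j.
A2: add {i, n} — i (Max) has i→h; n (Max) has n→h.
A3: add {g, m} — g (Max) has g→i; m (Max) has m→n.
A4: add {l} — l (Min): all of {g, h, j} already in.
A5 = A4; e.g. k (Min) can still go to o. Fixed point.
From g, successor i is in the attractor (rank 2); the other successor o is not.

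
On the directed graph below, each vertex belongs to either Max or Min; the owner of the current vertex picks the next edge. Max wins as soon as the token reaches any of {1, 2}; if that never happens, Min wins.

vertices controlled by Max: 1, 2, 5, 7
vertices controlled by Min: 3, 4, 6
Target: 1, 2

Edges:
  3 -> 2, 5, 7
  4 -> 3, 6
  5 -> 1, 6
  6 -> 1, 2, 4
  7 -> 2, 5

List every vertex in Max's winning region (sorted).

A0 = {1, 2}
A1: add {5, 7} — 5 (Max) has 5→1; 7 (Max) has 7→2.
A2: add {3} — 3 (Min): all of {2, 5, 7} already in.
A3 = A2; e.g. 4 (Min) can still go to 6. Fixed point.
Max's winning region = {1, 2, 3, 5, 7}.

1, 2, 3, 5, 7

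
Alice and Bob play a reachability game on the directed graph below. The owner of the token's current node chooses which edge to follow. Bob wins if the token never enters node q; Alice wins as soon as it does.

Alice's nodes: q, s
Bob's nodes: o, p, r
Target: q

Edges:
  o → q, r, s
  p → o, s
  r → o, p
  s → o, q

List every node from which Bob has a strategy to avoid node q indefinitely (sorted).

A0 = {q}
A1: add {s} — s (Alice) has s→q.
A2 = A1; e.g. o (Bob) can still go to r. Fixed point.
Alice's attractor = {q, s}; Bob avoids the target exactly from the complement.

o, p, r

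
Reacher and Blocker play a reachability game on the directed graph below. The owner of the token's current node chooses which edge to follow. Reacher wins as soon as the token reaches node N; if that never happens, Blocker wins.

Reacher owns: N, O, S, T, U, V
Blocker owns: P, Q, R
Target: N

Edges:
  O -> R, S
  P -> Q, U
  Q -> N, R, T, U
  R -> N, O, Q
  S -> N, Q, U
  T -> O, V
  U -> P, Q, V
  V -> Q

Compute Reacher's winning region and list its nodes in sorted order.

A0 = {N}
A1: add {S} — S (Reacher) has S→N.
A2: add {O} — O (Reacher) has O→S.
A3: add {T} — T (Reacher) has T→O.
A4 = A3; e.g. P (Blocker) can still go to Q. Fixed point.
Reacher's winning region = {N, O, S, T}.

N, O, S, T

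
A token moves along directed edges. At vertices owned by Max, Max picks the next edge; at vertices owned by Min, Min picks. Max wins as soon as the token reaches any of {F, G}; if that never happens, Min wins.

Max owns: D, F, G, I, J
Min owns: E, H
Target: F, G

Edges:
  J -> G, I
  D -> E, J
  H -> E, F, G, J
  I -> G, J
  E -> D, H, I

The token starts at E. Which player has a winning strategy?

Min

A0 = {F, G}
A1: add {I, J} — I (Max) has I→G; J (Max) has J→G.
A2: add {D} — D (Max) has D→J.
A3 = A2; e.g. E (Min) can still go to H. Fixed point.
E never enters the attractor, so Min can avoid the target forever.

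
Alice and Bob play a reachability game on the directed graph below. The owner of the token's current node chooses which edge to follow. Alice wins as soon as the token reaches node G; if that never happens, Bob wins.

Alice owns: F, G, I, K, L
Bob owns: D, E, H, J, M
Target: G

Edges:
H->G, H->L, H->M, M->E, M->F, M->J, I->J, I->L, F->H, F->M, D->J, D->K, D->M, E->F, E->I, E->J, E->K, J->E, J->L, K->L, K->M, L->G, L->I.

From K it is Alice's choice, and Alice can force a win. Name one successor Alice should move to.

A0 = {G}
A1: add {L} — L (Alice) has L→G.
A2: add {I, K} — I (Alice) has I→L; K (Alice) has K→L.
A3 = A2; e.g. D (Bob) can still go to J. Fixed point.
From K, successor L is in the attractor (rank 1); the other successor M is not.

L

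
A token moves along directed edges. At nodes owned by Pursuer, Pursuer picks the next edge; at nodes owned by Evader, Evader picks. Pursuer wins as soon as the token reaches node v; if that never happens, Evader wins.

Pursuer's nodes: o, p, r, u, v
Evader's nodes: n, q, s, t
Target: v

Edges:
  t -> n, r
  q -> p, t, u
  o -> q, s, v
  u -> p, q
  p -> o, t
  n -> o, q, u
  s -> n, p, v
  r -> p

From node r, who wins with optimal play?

Pursuer

A0 = {v}
A1: add {o} — o (Pursuer) has o→v.
A2: add {p} — p (Pursuer) has p→o.
A3: add {r, u} — r (Pursuer) has r→p; u (Pursuer) has u→p.
A4 = A3; e.g. n (Evader) can still go to q. Fixed point.
r ∈ A3, so Pursuer can force the target.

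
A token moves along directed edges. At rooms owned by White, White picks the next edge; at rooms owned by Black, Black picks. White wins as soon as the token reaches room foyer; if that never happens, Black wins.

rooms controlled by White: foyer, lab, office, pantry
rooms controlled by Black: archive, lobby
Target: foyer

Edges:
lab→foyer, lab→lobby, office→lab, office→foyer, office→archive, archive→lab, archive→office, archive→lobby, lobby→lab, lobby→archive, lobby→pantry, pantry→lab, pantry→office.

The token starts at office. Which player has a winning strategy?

White

A0 = {foyer}
A1: add {lab, office} — lab (White) has lab→foyer; office (White) has office→foyer.
office ∈ A1, so White can force the target.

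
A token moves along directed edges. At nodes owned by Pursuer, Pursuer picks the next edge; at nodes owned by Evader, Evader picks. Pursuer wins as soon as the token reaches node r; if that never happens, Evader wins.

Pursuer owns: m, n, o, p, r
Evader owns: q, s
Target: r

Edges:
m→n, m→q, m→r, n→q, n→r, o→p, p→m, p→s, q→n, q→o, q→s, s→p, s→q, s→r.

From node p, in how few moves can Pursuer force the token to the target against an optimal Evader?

2

A0 = {r}
A1: add {m, n} — m (Pursuer) has m→r; n (Pursuer) has n→r.
A2: add {p} — p (Pursuer) has p→m.
p enters the attractor at level 2, so Pursuer can force the target in 2 moves from there.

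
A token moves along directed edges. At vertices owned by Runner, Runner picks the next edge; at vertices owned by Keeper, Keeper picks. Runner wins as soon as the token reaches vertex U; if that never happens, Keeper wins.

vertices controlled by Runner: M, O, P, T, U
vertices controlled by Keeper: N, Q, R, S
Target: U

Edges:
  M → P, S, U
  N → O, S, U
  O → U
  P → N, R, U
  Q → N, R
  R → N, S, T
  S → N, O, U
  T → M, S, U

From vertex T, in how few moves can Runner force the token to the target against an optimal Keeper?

1

A0 = {U}
A1: add {M, O, P, T} — M (Runner) has M→U; O (Runner) has O→U; P (Runner) has P→U; T (Runner) has T→U.
A2 = A1; e.g. N (Keeper) can still go to S. Fixed point.
T enters the attractor at level 1, so Runner can force the target in 1 move from there.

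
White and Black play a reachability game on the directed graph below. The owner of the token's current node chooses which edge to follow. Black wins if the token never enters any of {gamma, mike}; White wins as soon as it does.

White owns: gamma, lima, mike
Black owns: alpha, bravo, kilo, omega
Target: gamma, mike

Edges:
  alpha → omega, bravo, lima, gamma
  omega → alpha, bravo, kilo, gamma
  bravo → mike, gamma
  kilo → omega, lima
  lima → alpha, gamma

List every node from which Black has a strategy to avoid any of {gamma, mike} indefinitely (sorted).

A0 = {gamma, mike}
A1: add {bravo, lima} — bravo (Black): all of {mike, gamma} already in; lima (White) has lima→gamma.
A2 = A1; e.g. alpha (Black) can still go to omega. Fixed point.
White's attractor = {bravo, gamma, lima, mike}; Black avoids the target exactly from the complement.

alpha, kilo, omega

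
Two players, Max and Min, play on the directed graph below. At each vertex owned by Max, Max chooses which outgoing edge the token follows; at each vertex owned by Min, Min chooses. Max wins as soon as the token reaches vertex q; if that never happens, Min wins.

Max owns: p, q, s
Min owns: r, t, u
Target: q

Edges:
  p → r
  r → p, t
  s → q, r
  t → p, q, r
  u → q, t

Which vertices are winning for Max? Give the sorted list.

q, s

A0 = {q}
A1: add {s} — s (Max) has s→q.
A2 = A1; e.g. p (Max) has no edge into A1. Fixed point.
Max's winning region = {q, s}.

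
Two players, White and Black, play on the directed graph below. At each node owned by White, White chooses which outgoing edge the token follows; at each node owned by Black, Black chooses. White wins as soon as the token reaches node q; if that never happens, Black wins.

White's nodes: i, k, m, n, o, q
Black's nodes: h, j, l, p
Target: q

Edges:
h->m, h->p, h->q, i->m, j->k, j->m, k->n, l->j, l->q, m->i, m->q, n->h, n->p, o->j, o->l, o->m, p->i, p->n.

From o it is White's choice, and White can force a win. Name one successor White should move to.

A0 = {q}
A1: add {m} — m (White) has m→q.
A2: add {i, o} — i (White) has i→m; o (White) has o→m.
A3 = A2; e.g. h (Black) can still go to p. Fixed point.
From o, successor m is in the attractor (rank 1); the other successors j, l are not.

m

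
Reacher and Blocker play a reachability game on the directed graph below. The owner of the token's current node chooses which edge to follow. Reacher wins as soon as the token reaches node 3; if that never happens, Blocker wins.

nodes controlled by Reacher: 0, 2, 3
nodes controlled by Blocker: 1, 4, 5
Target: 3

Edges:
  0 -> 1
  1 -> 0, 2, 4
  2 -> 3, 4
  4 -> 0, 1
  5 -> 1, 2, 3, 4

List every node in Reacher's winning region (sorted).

2, 3

A0 = {3}
A1: add {2} — 2 (Reacher) has 2→3.
A2 = A1; e.g. 0 (Reacher) has no edge into A1. Fixed point.
Reacher's winning region = {2, 3}.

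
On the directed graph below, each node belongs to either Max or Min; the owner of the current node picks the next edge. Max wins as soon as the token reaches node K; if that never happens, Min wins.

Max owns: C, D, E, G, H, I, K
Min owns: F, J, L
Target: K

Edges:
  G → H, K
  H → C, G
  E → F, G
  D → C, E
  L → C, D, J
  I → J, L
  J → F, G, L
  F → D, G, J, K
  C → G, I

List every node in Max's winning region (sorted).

A0 = {K}
A1: add {G} — G (Max) has G→K.
A2: add {C, E, H} — C (Max) has C→G; E (Max) has E→G; H (Max) has H→G.
A3: add {D} — D (Max) has D→C.
A4 = A3; e.g. F (Min) can still go to J. Fixed point.
Max's winning region = {C, D, E, G, H, K}.

C, D, E, G, H, K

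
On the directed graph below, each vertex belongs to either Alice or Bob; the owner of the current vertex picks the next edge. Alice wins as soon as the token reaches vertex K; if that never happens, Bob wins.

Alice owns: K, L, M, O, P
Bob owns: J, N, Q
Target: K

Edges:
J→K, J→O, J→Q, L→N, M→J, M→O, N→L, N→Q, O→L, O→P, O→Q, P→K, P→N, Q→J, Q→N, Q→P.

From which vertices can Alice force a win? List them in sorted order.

A0 = {K}
A1: add {P} — P (Alice) has P→K.
A2: add {O} — O (Alice) has O→P.
A3: add {M} — M (Alice) has M→O.
A4 = A3; e.g. J (Bob) can still go to Q. Fixed point.
Alice's winning region = {K, M, O, P}.

K, M, O, P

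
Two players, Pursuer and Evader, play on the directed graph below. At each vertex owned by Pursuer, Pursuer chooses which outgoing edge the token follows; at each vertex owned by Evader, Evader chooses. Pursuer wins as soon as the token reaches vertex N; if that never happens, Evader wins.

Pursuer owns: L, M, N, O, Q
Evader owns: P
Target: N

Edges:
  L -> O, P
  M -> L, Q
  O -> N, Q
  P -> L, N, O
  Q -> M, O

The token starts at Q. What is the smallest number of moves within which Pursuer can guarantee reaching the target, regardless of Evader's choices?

2

A0 = {N}
A1: add {O} — O (Pursuer) has O→N.
A2: add {L, Q} — L (Pursuer) has L→O; Q (Pursuer) has Q→O.
Q enters the attractor at level 2, so Pursuer can force the target in 2 moves from there.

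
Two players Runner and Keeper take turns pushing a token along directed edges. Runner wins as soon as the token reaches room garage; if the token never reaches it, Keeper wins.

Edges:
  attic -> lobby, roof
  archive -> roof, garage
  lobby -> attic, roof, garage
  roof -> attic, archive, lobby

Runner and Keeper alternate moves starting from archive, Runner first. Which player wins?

Runner

Track states (vertex, player-to-move).
A0 = {(garage,Runner), (garage,Keeper)}
A1: add {(archive,Runner), (lobby,Runner)}.
(archive,Runner) ∈ A1 ⇒ Runner forces the target.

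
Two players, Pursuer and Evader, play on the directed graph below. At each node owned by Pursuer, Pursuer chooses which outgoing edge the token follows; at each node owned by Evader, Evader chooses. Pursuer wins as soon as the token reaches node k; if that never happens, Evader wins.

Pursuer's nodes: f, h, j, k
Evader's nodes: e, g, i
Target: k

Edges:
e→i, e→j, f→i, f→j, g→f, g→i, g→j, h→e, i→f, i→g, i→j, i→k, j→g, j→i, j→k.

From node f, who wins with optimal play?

Pursuer

A0 = {k}
A1: add {j} — j (Pursuer) has j→k.
A2: add {f} — f (Pursuer) has f→j.
A3 = A2; e.g. e (Evader) can still go to i. Fixed point.
f ∈ A2, so Pursuer can force the target.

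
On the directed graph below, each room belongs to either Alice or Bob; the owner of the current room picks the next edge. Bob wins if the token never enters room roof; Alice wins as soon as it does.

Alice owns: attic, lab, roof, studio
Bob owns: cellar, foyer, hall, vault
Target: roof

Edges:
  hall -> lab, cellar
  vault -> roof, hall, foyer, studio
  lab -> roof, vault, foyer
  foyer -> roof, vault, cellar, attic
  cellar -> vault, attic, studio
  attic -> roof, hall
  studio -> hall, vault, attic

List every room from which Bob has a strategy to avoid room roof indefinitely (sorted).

cellar, foyer, hall, vault

A0 = {roof}
A1: add {attic, lab} — lab (Alice) has lab→roof; attic (Alice) has attic→roof.
A2: add {studio} — studio (Alice) has studio→attic.
A3 = A2; e.g. hall (Bob) can still go to cellar. Fixed point.
Alice's attractor = {attic, lab, roof, studio}; Bob avoids the target exactly from the complement.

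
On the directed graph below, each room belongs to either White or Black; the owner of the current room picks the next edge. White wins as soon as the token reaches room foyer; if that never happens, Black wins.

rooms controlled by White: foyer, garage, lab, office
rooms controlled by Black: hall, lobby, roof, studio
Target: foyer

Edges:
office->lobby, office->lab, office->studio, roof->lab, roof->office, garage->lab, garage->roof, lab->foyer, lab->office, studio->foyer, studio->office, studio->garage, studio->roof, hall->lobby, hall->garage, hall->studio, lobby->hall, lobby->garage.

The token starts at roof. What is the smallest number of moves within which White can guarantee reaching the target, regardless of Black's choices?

3

A0 = {foyer}
A1: add {lab} — lab (White) has lab→foyer.
A2: add {garage, office} — office (White) has office→lab; garage (White) has garage→lab.
A3: add {roof} — roof (Black): all of {lab, office} already in.
roof enters the attractor at level 3, so White can force the target in 3 moves from there.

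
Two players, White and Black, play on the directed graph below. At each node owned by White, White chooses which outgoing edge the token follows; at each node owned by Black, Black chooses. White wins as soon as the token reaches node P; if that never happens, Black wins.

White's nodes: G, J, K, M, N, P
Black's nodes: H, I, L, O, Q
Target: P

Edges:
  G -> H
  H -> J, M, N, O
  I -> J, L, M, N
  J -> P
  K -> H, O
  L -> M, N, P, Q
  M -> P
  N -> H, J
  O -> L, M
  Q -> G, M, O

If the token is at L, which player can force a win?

Black

A0 = {P}
A1: add {J, M} — J (White) has J→P; M (White) has M→P.
A2: add {N} — N (White) has N→J.
A3 = A2; e.g. G (White) has no edge into A2. Fixed point.
L never enters the attractor, so Black can avoid the target forever.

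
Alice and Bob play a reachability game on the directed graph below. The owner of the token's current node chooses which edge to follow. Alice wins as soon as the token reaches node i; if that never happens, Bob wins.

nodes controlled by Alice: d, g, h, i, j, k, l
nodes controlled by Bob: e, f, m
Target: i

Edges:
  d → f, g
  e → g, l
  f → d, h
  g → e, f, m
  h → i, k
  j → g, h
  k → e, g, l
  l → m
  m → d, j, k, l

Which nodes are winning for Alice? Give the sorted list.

h, i, j

A0 = {i}
A1: add {h} — h (Alice) has h→i.
A2: add {j} — j (Alice) has j→h.
A3 = A2; e.g. d (Alice) has no edge into A2. Fixed point.
Alice's winning region = {h, i, j}.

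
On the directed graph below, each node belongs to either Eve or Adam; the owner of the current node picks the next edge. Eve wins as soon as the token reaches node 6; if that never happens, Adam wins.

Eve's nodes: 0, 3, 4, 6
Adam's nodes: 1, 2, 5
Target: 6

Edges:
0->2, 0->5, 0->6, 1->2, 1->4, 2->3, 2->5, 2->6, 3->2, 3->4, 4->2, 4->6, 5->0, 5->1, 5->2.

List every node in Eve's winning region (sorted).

0, 3, 4, 6

A0 = {6}
A1: add {0, 4} — 0 (Eve) has 0→6; 4 (Eve) has 4→6.
A2: add {3} — 3 (Eve) has 3→4.
A3 = A2; e.g. 1 (Adam) can still go to 2. Fixed point.
Eve's winning region = {0, 3, 4, 6}.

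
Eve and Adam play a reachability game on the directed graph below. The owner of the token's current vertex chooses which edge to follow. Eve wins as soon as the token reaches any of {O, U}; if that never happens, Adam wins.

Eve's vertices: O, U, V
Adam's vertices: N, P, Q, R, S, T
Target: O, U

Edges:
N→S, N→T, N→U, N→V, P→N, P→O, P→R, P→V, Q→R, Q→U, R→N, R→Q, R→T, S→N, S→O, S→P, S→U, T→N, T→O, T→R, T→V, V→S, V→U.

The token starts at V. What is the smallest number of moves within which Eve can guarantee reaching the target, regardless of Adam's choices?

1

A0 = {O, U}
A1: add {V} — V (Eve) has V→U.
A2 = A1; e.g. N (Adam) can still go to S. Fixed point.
V enters the attractor at level 1, so Eve can force the target in 1 move from there.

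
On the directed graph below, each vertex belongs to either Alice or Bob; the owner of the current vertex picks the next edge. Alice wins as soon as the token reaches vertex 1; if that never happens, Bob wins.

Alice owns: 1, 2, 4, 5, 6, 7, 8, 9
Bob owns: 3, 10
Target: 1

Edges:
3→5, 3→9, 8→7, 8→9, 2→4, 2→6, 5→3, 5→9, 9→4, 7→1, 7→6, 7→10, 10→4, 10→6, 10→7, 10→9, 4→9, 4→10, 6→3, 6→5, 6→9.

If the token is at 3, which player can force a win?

Bob

A0 = {1}
A1: add {7} — 7 (Alice) has 7→1.
A2: add {8} — 8 (Alice) has 8→7.
A3 = A2; e.g. 2 (Alice) has no edge into A2. Fixed point.
3 never enters the attractor, so Bob can avoid the target forever.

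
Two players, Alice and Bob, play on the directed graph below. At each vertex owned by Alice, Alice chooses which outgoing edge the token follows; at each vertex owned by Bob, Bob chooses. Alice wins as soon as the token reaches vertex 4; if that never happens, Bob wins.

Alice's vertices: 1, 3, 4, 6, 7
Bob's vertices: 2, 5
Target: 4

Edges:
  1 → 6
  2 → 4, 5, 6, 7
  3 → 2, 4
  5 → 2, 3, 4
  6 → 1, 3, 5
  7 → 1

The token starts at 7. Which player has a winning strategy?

Alice

A0 = {4}
A1: add {3} — 3 (Alice) has 3→4.
A2: add {6} — 6 (Alice) has 6→3.
A3: add {1} — 1 (Alice) has 1→6.
A4: add {7} — 7 (Alice) has 7→1.
A5 = A4; e.g. 2 (Bob) can still go to 5. Fixed point.
7 ∈ A4, so Alice can force the target.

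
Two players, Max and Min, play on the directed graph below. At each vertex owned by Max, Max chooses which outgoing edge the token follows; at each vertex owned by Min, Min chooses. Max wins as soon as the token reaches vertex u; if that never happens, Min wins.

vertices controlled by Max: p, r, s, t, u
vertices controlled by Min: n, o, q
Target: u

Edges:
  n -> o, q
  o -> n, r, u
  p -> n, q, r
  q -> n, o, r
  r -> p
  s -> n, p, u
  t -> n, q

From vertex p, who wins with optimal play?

A0 = {u}
A1: add {s} — s (Max) has s→u.
A2 = A1; e.g. n (Min) can still go to o. Fixed point.
p never enters the attractor, so Min can avoid the target forever.

Min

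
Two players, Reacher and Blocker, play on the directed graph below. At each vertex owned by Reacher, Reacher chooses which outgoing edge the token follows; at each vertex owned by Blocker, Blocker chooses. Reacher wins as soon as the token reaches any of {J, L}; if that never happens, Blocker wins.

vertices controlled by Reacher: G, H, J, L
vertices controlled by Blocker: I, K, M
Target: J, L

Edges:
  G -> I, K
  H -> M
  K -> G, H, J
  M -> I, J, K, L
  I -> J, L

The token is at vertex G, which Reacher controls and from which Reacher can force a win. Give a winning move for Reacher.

A0 = {J, L}
A1: add {I} — I (Blocker): all of {J, L} already in.
A2: add {G} — G (Reacher) has G→I.
A3 = A2; e.g. H (Reacher) has no edge into A2. Fixed point.
From G, successor I is in the attractor (rank 1); the other successor K is not.

I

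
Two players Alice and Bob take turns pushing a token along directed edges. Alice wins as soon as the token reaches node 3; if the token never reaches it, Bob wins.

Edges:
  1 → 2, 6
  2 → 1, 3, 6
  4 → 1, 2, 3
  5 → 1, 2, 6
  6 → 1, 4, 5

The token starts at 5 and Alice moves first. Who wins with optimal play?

Bob

Track states (vertex, player-to-move).
A0 = {(3,Alice), (3,Bob)}
A1: add {(2,Alice), (4,Alice)}.
A2 = A1; e.g. (1,Alice) stays out. (5,Alice) never enters ⇒ Bob avoids the target.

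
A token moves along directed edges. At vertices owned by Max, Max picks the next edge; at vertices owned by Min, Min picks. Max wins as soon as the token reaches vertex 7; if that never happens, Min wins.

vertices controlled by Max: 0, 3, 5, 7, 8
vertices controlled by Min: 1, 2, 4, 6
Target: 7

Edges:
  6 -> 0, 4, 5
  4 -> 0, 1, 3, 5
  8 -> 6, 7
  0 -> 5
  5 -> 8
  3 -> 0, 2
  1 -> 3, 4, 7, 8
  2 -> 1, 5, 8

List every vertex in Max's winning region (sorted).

A0 = {7}
A1: add {8} — 8 (Max) has 8→7.
A2: add {5} — 5 (Max) has 5→8.
A3: add {0} — 0 (Max) has 0→5.
A4: add {3} — 3 (Max) has 3→0.
A5 = A4; e.g. 1 (Min) can still go to 4. Fixed point.
Max's winning region = {0, 3, 5, 7, 8}.

0, 3, 5, 7, 8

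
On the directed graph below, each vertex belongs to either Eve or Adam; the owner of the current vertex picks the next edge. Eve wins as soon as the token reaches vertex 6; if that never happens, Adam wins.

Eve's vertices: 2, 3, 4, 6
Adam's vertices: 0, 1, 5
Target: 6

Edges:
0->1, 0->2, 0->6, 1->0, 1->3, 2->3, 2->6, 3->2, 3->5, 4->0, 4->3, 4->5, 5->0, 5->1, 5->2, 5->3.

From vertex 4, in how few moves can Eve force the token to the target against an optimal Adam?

3

A0 = {6}
A1: add {2} — 2 (Eve) has 2→6.
A2: add {3} — 3 (Eve) has 3→2.
A3: add {4} — 4 (Eve) has 4→3.
A4 = A3; e.g. 0 (Adam) can still go to 1. Fixed point.
4 enters the attractor at level 3, so Eve can force the target in 3 moves from there.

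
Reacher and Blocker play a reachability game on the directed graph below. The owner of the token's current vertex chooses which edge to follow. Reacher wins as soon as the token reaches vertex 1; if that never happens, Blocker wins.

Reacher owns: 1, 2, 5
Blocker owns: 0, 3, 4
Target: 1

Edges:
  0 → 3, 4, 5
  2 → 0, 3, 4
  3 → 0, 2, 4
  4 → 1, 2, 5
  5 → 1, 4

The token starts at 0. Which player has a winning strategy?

Blocker

A0 = {1}
A1: add {5} — 5 (Reacher) has 5→1.
A2 = A1; e.g. 0 (Blocker) can still go to 3. Fixed point.
0 never enters the attractor, so Blocker can avoid the target forever.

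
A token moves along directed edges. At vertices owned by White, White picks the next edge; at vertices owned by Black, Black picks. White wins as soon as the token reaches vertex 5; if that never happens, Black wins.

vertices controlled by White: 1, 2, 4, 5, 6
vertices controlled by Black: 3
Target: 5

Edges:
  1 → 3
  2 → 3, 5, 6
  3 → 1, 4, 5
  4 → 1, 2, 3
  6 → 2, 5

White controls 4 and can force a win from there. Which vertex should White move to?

A0 = {5}
A1: add {2, 6} — 2 (White) has 2→5; 6 (White) has 6→5.
A2: add {4} — 4 (White) has 4→2.
A3 = A2; e.g. 1 (White) has no edge into A2. Fixed point.
From 4, successor 2 is in the attractor (rank 1); the other successors 1, 3 are not.

2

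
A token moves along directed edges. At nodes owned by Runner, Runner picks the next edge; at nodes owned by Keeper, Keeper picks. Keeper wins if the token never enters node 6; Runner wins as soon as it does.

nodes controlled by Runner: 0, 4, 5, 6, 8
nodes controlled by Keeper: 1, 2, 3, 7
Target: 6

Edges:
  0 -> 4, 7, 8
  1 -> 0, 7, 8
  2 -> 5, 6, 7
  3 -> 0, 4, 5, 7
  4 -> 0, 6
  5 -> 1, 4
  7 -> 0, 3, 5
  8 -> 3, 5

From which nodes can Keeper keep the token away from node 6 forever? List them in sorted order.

1, 2, 3, 7

A0 = {6}
A1: add {4} — 4 (Runner) has 4→6.
A2: add {0, 5} — 0 (Runner) has 0→4; 5 (Runner) has 5→4.
A3: add {8} — 8 (Runner) has 8→5.
A4 = A3; e.g. 1 (Keeper) can still go to 7. Fixed point.
Runner's attractor = {0, 4, 5, 6, 8}; Keeper avoids the target exactly from the complement.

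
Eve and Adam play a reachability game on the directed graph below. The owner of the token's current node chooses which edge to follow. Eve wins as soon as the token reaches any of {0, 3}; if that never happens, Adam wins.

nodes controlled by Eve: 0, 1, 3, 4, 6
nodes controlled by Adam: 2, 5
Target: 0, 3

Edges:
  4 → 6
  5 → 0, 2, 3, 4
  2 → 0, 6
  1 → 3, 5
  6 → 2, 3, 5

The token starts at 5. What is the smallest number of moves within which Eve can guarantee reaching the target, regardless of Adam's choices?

3

A0 = {0, 3}
A1: add {1, 6} — 1 (Eve) has 1→3; 6 (Eve) has 6→3.
A2: add {2, 4} — 2 (Adam): all of {0, 6} already in; 4 (Eve) has 4→6.
A3: add {5} — 5 (Adam): all of {0, 2, 3, 4} already in.
A3 = all vertices. Fixed point.
5 enters the attractor at level 3, so Eve can force the target in 3 moves from there.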